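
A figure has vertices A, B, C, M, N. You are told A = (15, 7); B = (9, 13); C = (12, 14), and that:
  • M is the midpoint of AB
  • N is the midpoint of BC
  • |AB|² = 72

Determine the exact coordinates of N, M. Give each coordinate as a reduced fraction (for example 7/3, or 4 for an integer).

N = (21/2, 27/2)
M = (12, 10)

1. M_x = 12  [2·M = A+B = (15, 7)+(9, 13)]
2. M_y = 10  [2·M = A+B = (15, 7)+(9, 13)]
   so M = (12, 10)
3. N_x = 21/2  [2·N = B+C = (9, 13)+(12, 14)]
4. N_y = 27/2  [2·N = B+C = (9, 13)+(12, 14)]
   so N = (21/2, 27/2)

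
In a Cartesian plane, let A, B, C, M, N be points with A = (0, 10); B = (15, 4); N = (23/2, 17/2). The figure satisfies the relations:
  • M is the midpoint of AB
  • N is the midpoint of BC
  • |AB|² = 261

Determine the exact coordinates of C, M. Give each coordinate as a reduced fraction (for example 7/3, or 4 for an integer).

1. M_x = 15/2  [2·M = A+B = (0, 10)+(15, 4)]
2. M_y = 7  [2·M = A+B = (0, 10)+(15, 4)]
   so M = (15/2, 7)
3. C_x = 8  [C = 2·N−B = 2·(23/2, 17/2)−(15, 4)]
4. C_y = 13  [C = 2·N−B = 2·(23/2, 17/2)−(15, 4)]
   so C = (8, 13)

C = (8, 13)
M = (15/2, 7)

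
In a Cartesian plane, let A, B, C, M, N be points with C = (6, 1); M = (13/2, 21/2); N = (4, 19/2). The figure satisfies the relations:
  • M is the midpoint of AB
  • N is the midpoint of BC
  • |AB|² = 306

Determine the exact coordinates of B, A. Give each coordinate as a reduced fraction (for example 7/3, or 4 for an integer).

1. B_x = 2  [B = 2·N−C = 2·(4, 19/2)−(6, 1)]
2. B_y = 18  [B = 2·N−C = 2·(4, 19/2)−(6, 1)]
   so B = (2, 18)
3. A_x = 11  [A = 2·M−B = 2·(13/2, 21/2)−(2, 18)]
4. A_y = 3  [A = 2·M−B = 2·(13/2, 21/2)−(2, 18)]
   so A = (11, 3)

B = (2, 18)
A = (11, 3)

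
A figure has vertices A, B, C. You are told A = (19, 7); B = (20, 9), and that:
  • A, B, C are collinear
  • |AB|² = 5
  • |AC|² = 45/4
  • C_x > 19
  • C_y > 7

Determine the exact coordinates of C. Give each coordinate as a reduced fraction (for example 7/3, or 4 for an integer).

C = (41/2, 10)

1. C_x = 41/2  [[A, B, C are collinear ⇒ -2x+1y+31=0] ∩ [|C−(19, 7)|²=45/4]]
2. C_y = 10  [[A, B, C are collinear ⇒ -2x+1y+31=0] ∩ [|C−(19, 7)|²=45/4]]
   so C = (41/2, 10)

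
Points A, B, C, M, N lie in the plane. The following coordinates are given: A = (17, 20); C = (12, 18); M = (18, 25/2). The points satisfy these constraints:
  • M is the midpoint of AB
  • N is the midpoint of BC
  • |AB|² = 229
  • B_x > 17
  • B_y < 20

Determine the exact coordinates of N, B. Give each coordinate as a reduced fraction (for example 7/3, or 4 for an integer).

1. B_x = 19  [B = 2·M−A = 2·(18, 25/2)−(17, 20)]
2. B_y = 5  [B = 2·M−A = 2·(18, 25/2)−(17, 20)]
   so B = (19, 5)
3. N_x = 31/2  [2·N = B+C = (19, 5)+(12, 18)]
4. N_y = 23/2  [2·N = B+C = (19, 5)+(12, 18)]
   so N = (31/2, 23/2)

N = (31/2, 23/2)
B = (19, 5)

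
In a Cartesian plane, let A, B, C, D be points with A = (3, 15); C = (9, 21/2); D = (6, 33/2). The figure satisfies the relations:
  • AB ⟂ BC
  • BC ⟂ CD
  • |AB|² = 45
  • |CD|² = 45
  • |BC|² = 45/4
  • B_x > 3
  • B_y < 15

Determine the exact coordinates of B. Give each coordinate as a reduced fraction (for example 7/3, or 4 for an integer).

1. B_x = 6  [[BC ⟂ CD ⇒ 3x-6y+36=0] ∩ [|B−(3, 15)|²=45]]
2. B_y = 9  [[BC ⟂ CD ⇒ 3x-6y+36=0] ∩ [|B−(3, 15)|²=45]]
   so B = (6, 9)

B = (6, 9)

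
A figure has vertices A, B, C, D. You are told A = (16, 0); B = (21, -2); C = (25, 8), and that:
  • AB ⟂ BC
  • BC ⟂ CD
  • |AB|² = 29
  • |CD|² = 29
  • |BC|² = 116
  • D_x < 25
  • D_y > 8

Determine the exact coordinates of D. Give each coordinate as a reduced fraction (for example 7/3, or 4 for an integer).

D = (20, 10)

1. D_x = 20  [[BC ⟂ CD ⇒ 4x+10y-180=0] ∩ [|D−(25, 8)|²=29]]
2. D_y = 10  [[BC ⟂ CD ⇒ 4x+10y-180=0] ∩ [|D−(25, 8)|²=29]]
   so D = (20, 10)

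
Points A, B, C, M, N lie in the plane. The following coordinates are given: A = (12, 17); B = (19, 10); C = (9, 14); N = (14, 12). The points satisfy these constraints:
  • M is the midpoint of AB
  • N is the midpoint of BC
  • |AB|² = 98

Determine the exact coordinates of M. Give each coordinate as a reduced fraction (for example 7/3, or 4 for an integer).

1. M_x = 31/2  [2·M = A+B = (12, 17)+(19, 10)]
2. M_y = 27/2  [2·M = A+B = (12, 17)+(19, 10)]
   so M = (31/2, 27/2)

M = (31/2, 27/2)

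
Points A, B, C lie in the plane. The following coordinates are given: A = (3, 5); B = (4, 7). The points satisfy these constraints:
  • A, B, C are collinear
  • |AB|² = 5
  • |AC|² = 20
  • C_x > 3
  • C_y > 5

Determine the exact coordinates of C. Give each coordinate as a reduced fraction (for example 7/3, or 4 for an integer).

1. C_x = 5  [[A, B, C are collinear ⇒ -2x+1y+1=0] ∩ [|C−(3, 5)|²=20]]
2. C_y = 9  [[A, B, C are collinear ⇒ -2x+1y+1=0] ∩ [|C−(3, 5)|²=20]]
   so C = (5, 9)

C = (5, 9)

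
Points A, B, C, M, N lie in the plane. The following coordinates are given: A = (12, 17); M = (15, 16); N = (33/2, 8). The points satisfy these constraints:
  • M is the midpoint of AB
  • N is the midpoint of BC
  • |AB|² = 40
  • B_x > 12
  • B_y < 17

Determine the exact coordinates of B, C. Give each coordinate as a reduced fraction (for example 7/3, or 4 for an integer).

1. B_x = 18  [B = 2·M−A = 2·(15, 16)−(12, 17)]
2. B_y = 15  [B = 2·M−A = 2·(15, 16)−(12, 17)]
   so B = (18, 15)
3. C_x = 15  [C = 2·N−B = 2·(33/2, 8)−(18, 15)]
4. C_y = 1  [C = 2·N−B = 2·(33/2, 8)−(18, 15)]
   so C = (15, 1)

B = (18, 15)
C = (15, 1)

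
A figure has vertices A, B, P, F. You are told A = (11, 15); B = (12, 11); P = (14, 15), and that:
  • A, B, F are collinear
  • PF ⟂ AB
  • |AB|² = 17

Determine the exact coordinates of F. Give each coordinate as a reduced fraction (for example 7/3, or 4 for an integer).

1. F_x = 190/17  [[A, B, F are collinear ⇒ 4x+1y-59=0] ∩ [PF ⟂ AB ⇒ 1x-4y+46=0]]
2. F_y = 243/17  [[A, B, F are collinear ⇒ 4x+1y-59=0] ∩ [PF ⟂ AB ⇒ 1x-4y+46=0]]
   so F = (190/17, 243/17)

F = (190/17, 243/17)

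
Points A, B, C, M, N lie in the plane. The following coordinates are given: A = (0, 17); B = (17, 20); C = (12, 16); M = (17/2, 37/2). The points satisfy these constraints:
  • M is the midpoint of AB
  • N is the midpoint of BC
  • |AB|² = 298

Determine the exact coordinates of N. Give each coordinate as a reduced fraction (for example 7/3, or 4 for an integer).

N = (29/2, 18)

1. N_x = 29/2  [2·N = B+C = (17, 20)+(12, 16)]
2. N_y = 18  [2·N = B+C = (17, 20)+(12, 16)]
   so N = (29/2, 18)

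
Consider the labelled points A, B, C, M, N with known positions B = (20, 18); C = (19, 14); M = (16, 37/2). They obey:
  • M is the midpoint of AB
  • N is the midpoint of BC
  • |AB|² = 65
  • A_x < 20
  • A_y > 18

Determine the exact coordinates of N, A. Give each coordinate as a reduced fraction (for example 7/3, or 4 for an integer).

N = (39/2, 16)
A = (12, 19)

1. A_x = 12  [A = 2·M−B = 2·(16, 37/2)−(20, 18)]
2. A_y = 19  [A = 2·M−B = 2·(16, 37/2)−(20, 18)]
   so A = (12, 19)
3. N_x = 39/2  [2·N = B+C = (20, 18)+(19, 14)]
4. N_y = 16  [2·N = B+C = (20, 18)+(19, 14)]
   so N = (39/2, 16)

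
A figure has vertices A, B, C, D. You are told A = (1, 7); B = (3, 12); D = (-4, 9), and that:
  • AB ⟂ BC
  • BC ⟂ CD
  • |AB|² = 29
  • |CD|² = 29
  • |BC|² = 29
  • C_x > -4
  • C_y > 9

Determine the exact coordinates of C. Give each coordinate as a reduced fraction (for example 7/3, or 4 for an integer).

C = (-2, 14)

1. C_x = -2  [[AB ⟂ BC ⇒ 2x+5y-66=0] ∩ [|C−(-4, 9)|²=29]]
2. C_y = 14  [[AB ⟂ BC ⇒ 2x+5y-66=0] ∩ [|C−(-4, 9)|²=29]]
   so C = (-2, 14)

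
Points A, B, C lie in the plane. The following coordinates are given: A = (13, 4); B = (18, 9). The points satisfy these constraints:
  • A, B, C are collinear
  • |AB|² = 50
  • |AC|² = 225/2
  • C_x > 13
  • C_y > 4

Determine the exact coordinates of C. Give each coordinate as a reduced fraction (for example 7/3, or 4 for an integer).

C = (41/2, 23/2)

1. C_x = 41/2  [[A, B, C are collinear ⇒ -5x+5y+45=0] ∩ [|C−(13, 4)|²=225/2]]
2. C_y = 23/2  [[A, B, C are collinear ⇒ -5x+5y+45=0] ∩ [|C−(13, 4)|²=225/2]]
   so C = (41/2, 23/2)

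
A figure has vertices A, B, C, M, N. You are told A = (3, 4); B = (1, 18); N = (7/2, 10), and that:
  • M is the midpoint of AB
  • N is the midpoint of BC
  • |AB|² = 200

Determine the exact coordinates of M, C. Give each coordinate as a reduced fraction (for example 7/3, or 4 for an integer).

1. M_x = 2  [2·M = A+B = (3, 4)+(1, 18)]
2. M_y = 11  [2·M = A+B = (3, 4)+(1, 18)]
   so M = (2, 11)
3. C_x = 6  [C = 2·N−B = 2·(7/2, 10)−(1, 18)]
4. C_y = 2  [C = 2·N−B = 2·(7/2, 10)−(1, 18)]
   so C = (6, 2)

M = (2, 11)
C = (6, 2)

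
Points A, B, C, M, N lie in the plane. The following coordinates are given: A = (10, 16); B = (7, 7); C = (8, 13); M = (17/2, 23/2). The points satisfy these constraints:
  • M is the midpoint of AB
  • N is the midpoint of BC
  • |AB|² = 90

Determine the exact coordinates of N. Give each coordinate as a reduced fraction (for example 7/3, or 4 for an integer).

N = (15/2, 10)

1. N_x = 15/2  [2·N = B+C = (7, 7)+(8, 13)]
2. N_y = 10  [2·N = B+C = (7, 7)+(8, 13)]
   so N = (15/2, 10)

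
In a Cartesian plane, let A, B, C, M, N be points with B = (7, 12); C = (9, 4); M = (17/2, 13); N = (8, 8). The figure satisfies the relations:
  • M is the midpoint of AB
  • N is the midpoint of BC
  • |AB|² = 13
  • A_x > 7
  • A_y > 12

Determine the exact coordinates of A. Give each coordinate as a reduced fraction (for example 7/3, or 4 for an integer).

1. A_x = 10  [A = 2·M−B = 2·(17/2, 13)−(7, 12)]
2. A_y = 14  [A = 2·M−B = 2·(17/2, 13)−(7, 12)]
   so A = (10, 14)

A = (10, 14)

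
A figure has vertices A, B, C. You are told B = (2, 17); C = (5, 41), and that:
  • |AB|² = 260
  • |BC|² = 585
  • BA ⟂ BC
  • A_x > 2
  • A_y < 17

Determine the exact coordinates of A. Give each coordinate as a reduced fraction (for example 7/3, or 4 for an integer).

1. A_x = 18  [[BA ⟂ BC ⇒ 3x+24y-414=0] ∩ [|A−(2, 17)|²=260]]
2. A_y = 15  [[BA ⟂ BC ⇒ 3x+24y-414=0] ∩ [|A−(2, 17)|²=260]]
   so A = (18, 15)

A = (18, 15)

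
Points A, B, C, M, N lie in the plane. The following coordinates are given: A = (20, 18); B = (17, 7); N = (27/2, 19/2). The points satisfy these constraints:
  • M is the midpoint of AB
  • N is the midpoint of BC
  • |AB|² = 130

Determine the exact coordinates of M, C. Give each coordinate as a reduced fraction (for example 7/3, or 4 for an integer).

M = (37/2, 25/2)
C = (10, 12)

1. M_x = 37/2  [2·M = A+B = (20, 18)+(17, 7)]
2. M_y = 25/2  [2·M = A+B = (20, 18)+(17, 7)]
   so M = (37/2, 25/2)
3. C_x = 10  [C = 2·N−B = 2·(27/2, 19/2)−(17, 7)]
4. C_y = 12  [C = 2·N−B = 2·(27/2, 19/2)−(17, 7)]
   so C = (10, 12)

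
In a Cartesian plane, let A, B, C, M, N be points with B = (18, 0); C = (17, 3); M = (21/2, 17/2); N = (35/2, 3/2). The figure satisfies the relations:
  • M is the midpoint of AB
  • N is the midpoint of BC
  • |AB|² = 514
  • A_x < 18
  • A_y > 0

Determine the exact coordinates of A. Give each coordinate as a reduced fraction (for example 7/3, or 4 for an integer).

1. A_x = 3  [A = 2·M−B = 2·(21/2, 17/2)−(18, 0)]
2. A_y = 17  [A = 2·M−B = 2·(21/2, 17/2)−(18, 0)]
   so A = (3, 17)

A = (3, 17)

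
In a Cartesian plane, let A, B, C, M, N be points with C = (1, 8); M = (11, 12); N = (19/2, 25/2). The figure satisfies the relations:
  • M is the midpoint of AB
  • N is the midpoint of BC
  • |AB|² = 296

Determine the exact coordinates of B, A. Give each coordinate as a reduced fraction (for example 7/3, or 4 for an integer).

B = (18, 17)
A = (4, 7)

1. B_x = 18  [B = 2·N−C = 2·(19/2, 25/2)−(1, 8)]
2. B_y = 17  [B = 2·N−C = 2·(19/2, 25/2)−(1, 8)]
   so B = (18, 17)
3. A_x = 4  [A = 2·M−B = 2·(11, 12)−(18, 17)]
4. A_y = 7  [A = 2·M−B = 2·(11, 12)−(18, 17)]
   so A = (4, 7)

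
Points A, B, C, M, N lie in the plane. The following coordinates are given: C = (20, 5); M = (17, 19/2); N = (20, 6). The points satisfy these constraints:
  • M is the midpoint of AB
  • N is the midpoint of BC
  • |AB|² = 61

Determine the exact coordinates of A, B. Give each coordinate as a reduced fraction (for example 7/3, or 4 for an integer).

1. B_x = 20  [B = 2·N−C = 2·(20, 6)−(20, 5)]
2. B_y = 7  [B = 2·N−C = 2·(20, 6)−(20, 5)]
   so B = (20, 7)
3. A_x = 14  [A = 2·M−B = 2·(17, 19/2)−(20, 7)]
4. A_y = 12  [A = 2·M−B = 2·(17, 19/2)−(20, 7)]
   so A = (14, 12)

A = (14, 12)
B = (20, 7)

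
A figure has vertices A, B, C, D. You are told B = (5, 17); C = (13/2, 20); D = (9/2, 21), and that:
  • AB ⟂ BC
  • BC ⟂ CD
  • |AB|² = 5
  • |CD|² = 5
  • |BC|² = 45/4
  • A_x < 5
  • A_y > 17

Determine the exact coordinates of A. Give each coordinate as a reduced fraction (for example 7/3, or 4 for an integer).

1. A_x = 3  [[AB ⟂ BC ⇒ -3/2x-3y+117/2=0] ∩ [|A−(5, 17)|²=5]]
2. A_y = 18  [[AB ⟂ BC ⇒ -3/2x-3y+117/2=0] ∩ [|A−(5, 17)|²=5]]
   so A = (3, 18)

A = (3, 18)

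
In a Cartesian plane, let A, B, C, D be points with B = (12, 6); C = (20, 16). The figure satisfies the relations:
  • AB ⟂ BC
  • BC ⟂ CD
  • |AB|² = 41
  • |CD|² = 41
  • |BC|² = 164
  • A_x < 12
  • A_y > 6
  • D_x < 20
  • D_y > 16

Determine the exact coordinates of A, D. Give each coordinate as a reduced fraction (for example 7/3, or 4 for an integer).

A = (7, 10)
D = (15, 20)

1. A_x = 7  [[AB ⟂ BC ⇒ -8x-10y+156=0] ∩ [|A−(12, 6)|²=41]]
2. A_y = 10  [[AB ⟂ BC ⇒ -8x-10y+156=0] ∩ [|A−(12, 6)|²=41]]
   so A = (7, 10)
3. D_x = 15  [[BC ⟂ CD ⇒ 8x+10y-320=0] ∩ [|D−(20, 16)|²=41]]
4. D_y = 20  [[BC ⟂ CD ⇒ 8x+10y-320=0] ∩ [|D−(20, 16)|²=41]]
   so D = (15, 20)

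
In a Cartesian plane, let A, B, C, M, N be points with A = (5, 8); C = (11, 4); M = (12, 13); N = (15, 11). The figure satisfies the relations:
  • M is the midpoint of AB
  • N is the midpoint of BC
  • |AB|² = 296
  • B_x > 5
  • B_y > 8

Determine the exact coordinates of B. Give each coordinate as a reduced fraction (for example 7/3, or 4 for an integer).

B = (19, 18)

1. B_x = 19  [B = 2·M−A = 2·(12, 13)−(5, 8)]
2. B_y = 18  [B = 2·M−A = 2·(12, 13)−(5, 8)]
   so B = (19, 18)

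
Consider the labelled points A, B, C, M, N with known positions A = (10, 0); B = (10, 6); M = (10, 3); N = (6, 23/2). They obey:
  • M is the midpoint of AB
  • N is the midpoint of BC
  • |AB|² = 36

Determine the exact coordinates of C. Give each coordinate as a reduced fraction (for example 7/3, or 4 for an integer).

C = (2, 17)

1. C_x = 2  [C = 2·N−B = 2·(6, 23/2)−(10, 6)]
2. C_y = 17  [C = 2·N−B = 2·(6, 23/2)−(10, 6)]
   so C = (2, 17)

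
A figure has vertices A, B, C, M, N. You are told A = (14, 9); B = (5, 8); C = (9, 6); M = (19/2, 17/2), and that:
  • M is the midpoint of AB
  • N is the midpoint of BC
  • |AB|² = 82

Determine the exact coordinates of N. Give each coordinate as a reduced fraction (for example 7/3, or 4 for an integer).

1. N_x = 7  [2·N = B+C = (5, 8)+(9, 6)]
2. N_y = 7  [2·N = B+C = (5, 8)+(9, 6)]
   so N = (7, 7)

N = (7, 7)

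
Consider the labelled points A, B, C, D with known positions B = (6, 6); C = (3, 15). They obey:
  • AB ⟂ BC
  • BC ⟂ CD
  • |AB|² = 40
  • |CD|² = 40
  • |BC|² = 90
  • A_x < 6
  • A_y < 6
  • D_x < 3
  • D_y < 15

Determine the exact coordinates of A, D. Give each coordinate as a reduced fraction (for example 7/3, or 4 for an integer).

1. A_x = 0  [[AB ⟂ BC ⇒ 3x-9y+36=0] ∩ [|A−(6, 6)|²=40]]
2. A_y = 4  [[AB ⟂ BC ⇒ 3x-9y+36=0] ∩ [|A−(6, 6)|²=40]]
   so A = (0, 4)
3. D_x = -3  [[BC ⟂ CD ⇒ -3x+9y-126=0] ∩ [|D−(3, 15)|²=40]]
4. D_y = 13  [[BC ⟂ CD ⇒ -3x+9y-126=0] ∩ [|D−(3, 15)|²=40]]
   so D = (-3, 13)

A = (0, 4)
D = (-3, 13)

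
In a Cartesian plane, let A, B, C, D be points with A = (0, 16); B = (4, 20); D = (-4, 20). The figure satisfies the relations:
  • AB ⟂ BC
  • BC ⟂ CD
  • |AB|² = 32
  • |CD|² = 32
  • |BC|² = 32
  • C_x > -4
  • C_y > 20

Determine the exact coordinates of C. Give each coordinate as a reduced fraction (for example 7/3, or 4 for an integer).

C = (0, 24)

1. C_x = 0  [[AB ⟂ BC ⇒ 4x+4y-96=0] ∩ [|C−(-4, 20)|²=32]]
2. C_y = 24  [[AB ⟂ BC ⇒ 4x+4y-96=0] ∩ [|C−(-4, 20)|²=32]]
   so C = (0, 24)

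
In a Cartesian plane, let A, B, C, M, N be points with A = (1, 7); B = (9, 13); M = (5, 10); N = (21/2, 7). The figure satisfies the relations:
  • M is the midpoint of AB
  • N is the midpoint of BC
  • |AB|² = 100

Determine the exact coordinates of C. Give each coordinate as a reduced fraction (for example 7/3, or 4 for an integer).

1. C_x = 12  [C = 2·N−B = 2·(21/2, 7)−(9, 13)]
2. C_y = 1  [C = 2·N−B = 2·(21/2, 7)−(9, 13)]
   so C = (12, 1)

C = (12, 1)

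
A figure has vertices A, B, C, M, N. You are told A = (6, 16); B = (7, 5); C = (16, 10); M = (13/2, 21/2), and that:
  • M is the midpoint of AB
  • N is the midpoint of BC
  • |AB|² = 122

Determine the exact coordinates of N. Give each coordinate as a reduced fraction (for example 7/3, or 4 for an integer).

1. N_x = 23/2  [2·N = B+C = (7, 5)+(16, 10)]
2. N_y = 15/2  [2·N = B+C = (7, 5)+(16, 10)]
   so N = (23/2, 15/2)

N = (23/2, 15/2)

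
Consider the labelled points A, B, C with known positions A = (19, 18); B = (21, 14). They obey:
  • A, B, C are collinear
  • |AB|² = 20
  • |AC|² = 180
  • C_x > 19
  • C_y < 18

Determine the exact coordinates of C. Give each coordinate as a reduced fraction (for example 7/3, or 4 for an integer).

C = (25, 6)

1. C_x = 25  [[A, B, C are collinear ⇒ 4x+2y-112=0] ∩ [|C−(19, 18)|²=180]]
2. C_y = 6  [[A, B, C are collinear ⇒ 4x+2y-112=0] ∩ [|C−(19, 18)|²=180]]
   so C = (25, 6)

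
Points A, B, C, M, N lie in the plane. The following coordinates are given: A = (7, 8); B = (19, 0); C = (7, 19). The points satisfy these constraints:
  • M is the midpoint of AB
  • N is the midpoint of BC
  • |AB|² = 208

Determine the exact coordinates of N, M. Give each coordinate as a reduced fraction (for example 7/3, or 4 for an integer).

1. M_x = 13  [2·M = A+B = (7, 8)+(19, 0)]
2. M_y = 4  [2·M = A+B = (7, 8)+(19, 0)]
   so M = (13, 4)
3. N_x = 13  [2·N = B+C = (19, 0)+(7, 19)]
4. N_y = 19/2  [2·N = B+C = (19, 0)+(7, 19)]
   so N = (13, 19/2)

N = (13, 19/2)
M = (13, 4)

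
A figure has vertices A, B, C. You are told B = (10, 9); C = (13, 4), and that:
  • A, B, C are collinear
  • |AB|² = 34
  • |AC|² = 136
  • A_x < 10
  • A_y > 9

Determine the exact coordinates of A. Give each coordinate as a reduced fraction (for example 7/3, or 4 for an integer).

A = (7, 14)

1. A_x = 7  [[A, B, C are collinear ⇒ 5x+3y-77=0] ∩ [|A−(10, 9)|²=34]]
2. A_y = 14  [[A, B, C are collinear ⇒ 5x+3y-77=0] ∩ [|A−(10, 9)|²=34]]
   so A = (7, 14)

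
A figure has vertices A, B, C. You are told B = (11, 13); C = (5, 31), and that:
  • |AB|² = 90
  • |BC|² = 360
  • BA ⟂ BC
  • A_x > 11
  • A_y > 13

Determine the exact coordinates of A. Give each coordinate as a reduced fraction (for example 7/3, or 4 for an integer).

1. A_x = 20  [[BA ⟂ BC ⇒ -6x+18y-168=0] ∩ [|A−(11, 13)|²=90]]
2. A_y = 16  [[BA ⟂ BC ⇒ -6x+18y-168=0] ∩ [|A−(11, 13)|²=90]]
   so A = (20, 16)

A = (20, 16)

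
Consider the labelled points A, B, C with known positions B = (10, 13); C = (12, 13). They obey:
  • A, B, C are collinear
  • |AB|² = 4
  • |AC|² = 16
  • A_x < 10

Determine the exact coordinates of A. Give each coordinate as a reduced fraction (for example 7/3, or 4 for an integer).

1. A_x = 8  [[A, B, C are collinear ⇒ 2y-26=0] ∩ [|A−(10, 13)|²=4]]
2. A_y = 13  [[A, B, C are collinear ⇒ 2y-26=0] ∩ [|A−(10, 13)|²=4]]
   so A = (8, 13)

A = (8, 13)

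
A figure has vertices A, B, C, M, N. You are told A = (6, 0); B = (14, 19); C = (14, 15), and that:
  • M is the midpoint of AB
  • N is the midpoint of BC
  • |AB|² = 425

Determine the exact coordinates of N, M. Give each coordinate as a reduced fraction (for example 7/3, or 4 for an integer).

N = (14, 17)
M = (10, 19/2)

1. M_x = 10  [2·M = A+B = (6, 0)+(14, 19)]
2. M_y = 19/2  [2·M = A+B = (6, 0)+(14, 19)]
   so M = (10, 19/2)
3. N_x = 14  [2·N = B+C = (14, 19)+(14, 15)]
4. N_y = 17  [2·N = B+C = (14, 19)+(14, 15)]
   so N = (14, 17)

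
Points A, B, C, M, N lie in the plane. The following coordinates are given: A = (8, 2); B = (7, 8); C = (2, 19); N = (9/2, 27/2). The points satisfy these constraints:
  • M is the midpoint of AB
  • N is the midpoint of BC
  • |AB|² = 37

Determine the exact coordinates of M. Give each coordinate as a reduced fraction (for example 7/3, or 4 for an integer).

1. M_x = 15/2  [2·M = A+B = (8, 2)+(7, 8)]
2. M_y = 5  [2·M = A+B = (8, 2)+(7, 8)]
   so M = (15/2, 5)

M = (15/2, 5)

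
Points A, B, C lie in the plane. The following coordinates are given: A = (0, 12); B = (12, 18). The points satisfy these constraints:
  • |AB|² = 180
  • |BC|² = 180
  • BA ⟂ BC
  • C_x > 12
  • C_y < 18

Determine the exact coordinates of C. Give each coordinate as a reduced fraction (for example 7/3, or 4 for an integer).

1. C_x = 18  [[BA ⟂ BC ⇒ -12x-6y+252=0] ∩ [|C−(12, 18)|²=180]]
2. C_y = 6  [[BA ⟂ BC ⇒ -12x-6y+252=0] ∩ [|C−(12, 18)|²=180]]
   so C = (18, 6)

C = (18, 6)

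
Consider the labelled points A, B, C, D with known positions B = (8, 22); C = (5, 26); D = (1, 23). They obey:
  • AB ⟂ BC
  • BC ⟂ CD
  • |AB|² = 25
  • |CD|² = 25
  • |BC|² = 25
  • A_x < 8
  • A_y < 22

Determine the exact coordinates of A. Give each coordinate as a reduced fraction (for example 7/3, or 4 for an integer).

A = (4, 19)

1. A_x = 4  [[AB ⟂ BC ⇒ 3x-4y+64=0] ∩ [|A−(8, 22)|²=25]]
2. A_y = 19  [[AB ⟂ BC ⇒ 3x-4y+64=0] ∩ [|A−(8, 22)|²=25]]
   so A = (4, 19)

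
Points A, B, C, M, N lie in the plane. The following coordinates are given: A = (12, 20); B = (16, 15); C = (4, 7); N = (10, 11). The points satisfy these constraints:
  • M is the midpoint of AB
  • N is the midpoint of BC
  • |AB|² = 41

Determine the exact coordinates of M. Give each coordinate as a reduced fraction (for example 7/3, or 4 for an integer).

M = (14, 35/2)

1. M_x = 14  [2·M = A+B = (12, 20)+(16, 15)]
2. M_y = 35/2  [2·M = A+B = (12, 20)+(16, 15)]
   so M = (14, 35/2)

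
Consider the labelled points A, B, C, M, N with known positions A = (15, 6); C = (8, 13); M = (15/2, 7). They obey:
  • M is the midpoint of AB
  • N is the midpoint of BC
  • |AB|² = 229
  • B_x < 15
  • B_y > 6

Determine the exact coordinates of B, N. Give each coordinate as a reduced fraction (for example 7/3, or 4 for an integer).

1. B_x = 0  [B = 2·M−A = 2·(15/2, 7)−(15, 6)]
2. B_y = 8  [B = 2·M−A = 2·(15/2, 7)−(15, 6)]
   so B = (0, 8)
3. N_x = 4  [2·N = B+C = (0, 8)+(8, 13)]
4. N_y = 21/2  [2·N = B+C = (0, 8)+(8, 13)]
   so N = (4, 21/2)

B = (0, 8)
N = (4, 21/2)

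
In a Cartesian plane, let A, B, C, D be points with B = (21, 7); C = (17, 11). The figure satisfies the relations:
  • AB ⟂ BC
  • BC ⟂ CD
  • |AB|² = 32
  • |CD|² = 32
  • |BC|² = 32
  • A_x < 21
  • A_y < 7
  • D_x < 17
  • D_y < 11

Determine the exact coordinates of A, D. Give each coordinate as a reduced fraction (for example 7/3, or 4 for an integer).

A = (17, 3)
D = (13, 7)

1. A_x = 17  [[AB ⟂ BC ⇒ 4x-4y-56=0] ∩ [|A−(21, 7)|²=32]]
2. A_y = 3  [[AB ⟂ BC ⇒ 4x-4y-56=0] ∩ [|A−(21, 7)|²=32]]
   so A = (17, 3)
3. D_x = 13  [[BC ⟂ CD ⇒ -4x+4y+24=0] ∩ [|D−(17, 11)|²=32]]
4. D_y = 7  [[BC ⟂ CD ⇒ -4x+4y+24=0] ∩ [|D−(17, 11)|²=32]]
   so D = (13, 7)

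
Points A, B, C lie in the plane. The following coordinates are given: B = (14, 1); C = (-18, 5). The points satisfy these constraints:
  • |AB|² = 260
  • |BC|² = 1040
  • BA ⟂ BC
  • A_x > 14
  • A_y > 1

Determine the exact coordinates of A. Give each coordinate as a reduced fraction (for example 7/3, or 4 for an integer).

A = (16, 17)

1. A_x = 16  [[BA ⟂ BC ⇒ -32x+4y+444=0] ∩ [|A−(14, 1)|²=260]]
2. A_y = 17  [[BA ⟂ BC ⇒ -32x+4y+444=0] ∩ [|A−(14, 1)|²=260]]
   so A = (16, 17)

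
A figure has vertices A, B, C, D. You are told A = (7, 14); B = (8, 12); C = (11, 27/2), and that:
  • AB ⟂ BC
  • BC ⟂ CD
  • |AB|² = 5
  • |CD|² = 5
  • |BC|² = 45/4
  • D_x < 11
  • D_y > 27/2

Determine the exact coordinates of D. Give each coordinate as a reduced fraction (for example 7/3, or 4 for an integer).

1. D_x = 10  [[BC ⟂ CD ⇒ 3x+3/2y-213/4=0] ∩ [|D−(11, 27/2)|²=5]]
2. D_y = 31/2  [[BC ⟂ CD ⇒ 3x+3/2y-213/4=0] ∩ [|D−(11, 27/2)|²=5]]
   so D = (10, 31/2)

D = (10, 31/2)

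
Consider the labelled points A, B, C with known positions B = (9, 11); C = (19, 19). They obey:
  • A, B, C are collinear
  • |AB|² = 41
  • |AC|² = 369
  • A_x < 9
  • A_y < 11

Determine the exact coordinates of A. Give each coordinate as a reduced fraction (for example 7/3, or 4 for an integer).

1. A_x = 4  [[A, B, C are collinear ⇒ -8x+10y-38=0] ∩ [|A−(9, 11)|²=41]]
2. A_y = 7  [[A, B, C are collinear ⇒ -8x+10y-38=0] ∩ [|A−(9, 11)|²=41]]
   so A = (4, 7)

A = (4, 7)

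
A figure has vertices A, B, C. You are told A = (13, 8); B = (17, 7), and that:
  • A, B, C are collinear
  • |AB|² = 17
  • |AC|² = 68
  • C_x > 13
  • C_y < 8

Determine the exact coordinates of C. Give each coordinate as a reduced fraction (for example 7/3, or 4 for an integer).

1. C_x = 21  [[A, B, C are collinear ⇒ 1x+4y-45=0] ∩ [|C−(13, 8)|²=68]]
2. C_y = 6  [[A, B, C are collinear ⇒ 1x+4y-45=0] ∩ [|C−(13, 8)|²=68]]
   so C = (21, 6)

C = (21, 6)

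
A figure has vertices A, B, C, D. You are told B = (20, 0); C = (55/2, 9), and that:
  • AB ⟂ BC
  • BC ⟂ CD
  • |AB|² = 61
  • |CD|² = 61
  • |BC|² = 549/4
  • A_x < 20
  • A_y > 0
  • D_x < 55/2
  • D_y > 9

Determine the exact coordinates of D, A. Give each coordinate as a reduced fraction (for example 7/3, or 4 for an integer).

1. D_x = 43/2  [[BC ⟂ CD ⇒ 15/2x+9y-1149/4=0] ∩ [|D−(55/2, 9)|²=61]]
2. D_y = 14  [[BC ⟂ CD ⇒ 15/2x+9y-1149/4=0] ∩ [|D−(55/2, 9)|²=61]]
   so D = (43/2, 14)
3. A_x = 14  [[AB ⟂ BC ⇒ -15/2x-9y+150=0] ∩ [|A−(20, 0)|²=61]]
4. A_y = 5  [[AB ⟂ BC ⇒ -15/2x-9y+150=0] ∩ [|A−(20, 0)|²=61]]
   so A = (14, 5)

D = (43/2, 14)
A = (14, 5)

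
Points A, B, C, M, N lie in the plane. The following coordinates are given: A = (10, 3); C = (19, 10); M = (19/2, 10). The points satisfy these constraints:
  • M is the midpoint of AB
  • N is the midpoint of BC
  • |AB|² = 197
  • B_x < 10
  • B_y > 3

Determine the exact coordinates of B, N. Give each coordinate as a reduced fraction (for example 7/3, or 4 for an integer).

B = (9, 17)
N = (14, 27/2)

1. B_x = 9  [B = 2·M−A = 2·(19/2, 10)−(10, 3)]
2. B_y = 17  [B = 2·M−A = 2·(19/2, 10)−(10, 3)]
   so B = (9, 17)
3. N_x = 14  [2·N = B+C = (9, 17)+(19, 10)]
4. N_y = 27/2  [2·N = B+C = (9, 17)+(19, 10)]
   so N = (14, 27/2)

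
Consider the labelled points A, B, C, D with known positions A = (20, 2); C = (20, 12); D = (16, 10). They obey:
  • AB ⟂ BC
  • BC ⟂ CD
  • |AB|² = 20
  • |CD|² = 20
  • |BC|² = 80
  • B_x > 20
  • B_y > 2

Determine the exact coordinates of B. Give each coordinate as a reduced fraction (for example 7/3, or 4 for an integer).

B = (24, 4)

1. B_x = 24  [[BC ⟂ CD ⇒ 4x+2y-104=0] ∩ [|B−(20, 2)|²=20]]
2. B_y = 4  [[BC ⟂ CD ⇒ 4x+2y-104=0] ∩ [|B−(20, 2)|²=20]]
   so B = (24, 4)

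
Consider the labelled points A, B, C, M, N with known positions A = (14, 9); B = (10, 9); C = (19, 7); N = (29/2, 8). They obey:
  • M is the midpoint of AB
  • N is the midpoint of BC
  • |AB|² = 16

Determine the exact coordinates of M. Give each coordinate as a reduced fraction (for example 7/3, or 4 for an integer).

1. M_x = 12  [2·M = A+B = (14, 9)+(10, 9)]
2. M_y = 9  [2·M = A+B = (14, 9)+(10, 9)]
   so M = (12, 9)

M = (12, 9)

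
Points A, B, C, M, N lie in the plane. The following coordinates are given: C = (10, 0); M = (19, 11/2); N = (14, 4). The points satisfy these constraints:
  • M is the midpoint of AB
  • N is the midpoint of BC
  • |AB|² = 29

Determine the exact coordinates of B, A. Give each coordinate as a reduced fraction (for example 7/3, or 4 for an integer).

1. B_x = 18  [B = 2·N−C = 2·(14, 4)−(10, 0)]
2. B_y = 8  [B = 2·N−C = 2·(14, 4)−(10, 0)]
   so B = (18, 8)
3. A_x = 20  [A = 2·M−B = 2·(19, 11/2)−(18, 8)]
4. A_y = 3  [A = 2·M−B = 2·(19, 11/2)−(18, 8)]
   so A = (20, 3)

B = (18, 8)
A = (20, 3)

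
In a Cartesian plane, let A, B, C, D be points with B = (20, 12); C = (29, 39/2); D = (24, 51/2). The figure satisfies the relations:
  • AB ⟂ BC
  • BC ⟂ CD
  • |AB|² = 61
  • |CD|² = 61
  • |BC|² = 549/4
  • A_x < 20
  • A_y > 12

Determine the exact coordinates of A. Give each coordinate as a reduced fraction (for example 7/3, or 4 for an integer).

1. A_x = 15  [[AB ⟂ BC ⇒ -9x-15/2y+270=0] ∩ [|A−(20, 12)|²=61]]
2. A_y = 18  [[AB ⟂ BC ⇒ -9x-15/2y+270=0] ∩ [|A−(20, 12)|²=61]]
   so A = (15, 18)

A = (15, 18)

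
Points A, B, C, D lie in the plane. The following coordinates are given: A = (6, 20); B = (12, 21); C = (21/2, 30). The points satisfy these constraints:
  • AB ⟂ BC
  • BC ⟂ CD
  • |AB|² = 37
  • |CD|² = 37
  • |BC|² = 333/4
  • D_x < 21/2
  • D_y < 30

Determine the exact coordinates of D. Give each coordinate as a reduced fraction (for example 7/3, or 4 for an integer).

1. D_x = 9/2  [[BC ⟂ CD ⇒ -3/2x+9y-1017/4=0] ∩ [|D−(21/2, 30)|²=37]]
2. D_y = 29  [[BC ⟂ CD ⇒ -3/2x+9y-1017/4=0] ∩ [|D−(21/2, 30)|²=37]]
   so D = (9/2, 29)

D = (9/2, 29)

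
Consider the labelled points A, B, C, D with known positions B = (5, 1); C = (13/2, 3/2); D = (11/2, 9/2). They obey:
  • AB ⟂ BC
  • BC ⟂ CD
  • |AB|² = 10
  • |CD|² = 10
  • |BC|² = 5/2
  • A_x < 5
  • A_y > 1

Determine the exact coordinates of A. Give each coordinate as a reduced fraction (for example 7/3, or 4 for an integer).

1. A_x = 4  [[AB ⟂ BC ⇒ -3/2x-1/2y+8=0] ∩ [|A−(5, 1)|²=10]]
2. A_y = 4  [[AB ⟂ BC ⇒ -3/2x-1/2y+8=0] ∩ [|A−(5, 1)|²=10]]
   so A = (4, 4)

A = (4, 4)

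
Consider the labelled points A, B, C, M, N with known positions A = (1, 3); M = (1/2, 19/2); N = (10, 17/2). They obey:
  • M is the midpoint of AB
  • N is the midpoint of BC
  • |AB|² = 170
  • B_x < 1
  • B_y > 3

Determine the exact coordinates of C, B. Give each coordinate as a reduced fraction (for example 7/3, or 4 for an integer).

1. B_x = 0  [B = 2·M−A = 2·(1/2, 19/2)−(1, 3)]
2. B_y = 16  [B = 2·M−A = 2·(1/2, 19/2)−(1, 3)]
   so B = (0, 16)
3. C_x = 20  [C = 2·N−B = 2·(10, 17/2)−(0, 16)]
4. C_y = 1  [C = 2·N−B = 2·(10, 17/2)−(0, 16)]
   so C = (20, 1)

C = (20, 1)
B = (0, 16)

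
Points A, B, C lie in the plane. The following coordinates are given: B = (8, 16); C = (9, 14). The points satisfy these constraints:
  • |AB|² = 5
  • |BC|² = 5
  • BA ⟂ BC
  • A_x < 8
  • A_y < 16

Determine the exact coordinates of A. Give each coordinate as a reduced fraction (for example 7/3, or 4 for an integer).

1. A_x = 6  [[BA ⟂ BC ⇒ 1x-2y+24=0] ∩ [|A−(8, 16)|²=5]]
2. A_y = 15  [[BA ⟂ BC ⇒ 1x-2y+24=0] ∩ [|A−(8, 16)|²=5]]
   so A = (6, 15)

A = (6, 15)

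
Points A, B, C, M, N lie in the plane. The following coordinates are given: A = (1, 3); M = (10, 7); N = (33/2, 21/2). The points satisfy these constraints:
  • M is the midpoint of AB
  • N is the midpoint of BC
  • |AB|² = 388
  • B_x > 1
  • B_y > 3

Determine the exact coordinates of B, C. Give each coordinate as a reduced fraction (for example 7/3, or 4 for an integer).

1. B_x = 19  [B = 2·M−A = 2·(10, 7)−(1, 3)]
2. B_y = 11  [B = 2·M−A = 2·(10, 7)−(1, 3)]
   so B = (19, 11)
3. C_x = 14  [C = 2·N−B = 2·(33/2, 21/2)−(19, 11)]
4. C_y = 10  [C = 2·N−B = 2·(33/2, 21/2)−(19, 11)]
   so C = (14, 10)

B = (19, 11)
C = (14, 10)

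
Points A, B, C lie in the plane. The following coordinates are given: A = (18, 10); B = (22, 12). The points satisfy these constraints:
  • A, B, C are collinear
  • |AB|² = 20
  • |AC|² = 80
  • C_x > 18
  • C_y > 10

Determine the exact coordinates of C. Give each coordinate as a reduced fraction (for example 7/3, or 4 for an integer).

1. C_x = 26  [[A, B, C are collinear ⇒ -2x+4y-4=0] ∩ [|C−(18, 10)|²=80]]
2. C_y = 14  [[A, B, C are collinear ⇒ -2x+4y-4=0] ∩ [|C−(18, 10)|²=80]]
   so C = (26, 14)

C = (26, 14)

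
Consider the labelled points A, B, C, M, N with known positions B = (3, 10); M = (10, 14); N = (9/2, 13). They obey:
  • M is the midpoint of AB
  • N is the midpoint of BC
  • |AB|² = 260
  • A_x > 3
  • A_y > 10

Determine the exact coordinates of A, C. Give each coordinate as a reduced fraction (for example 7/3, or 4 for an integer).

A = (17, 18)
C = (6, 16)

1. A_x = 17  [A = 2·M−B = 2·(10, 14)−(3, 10)]
2. A_y = 18  [A = 2·M−B = 2·(10, 14)−(3, 10)]
   so A = (17, 18)
3. C_x = 6  [C = 2·N−B = 2·(9/2, 13)−(3, 10)]
4. C_y = 16  [C = 2·N−B = 2·(9/2, 13)−(3, 10)]
   so C = (6, 16)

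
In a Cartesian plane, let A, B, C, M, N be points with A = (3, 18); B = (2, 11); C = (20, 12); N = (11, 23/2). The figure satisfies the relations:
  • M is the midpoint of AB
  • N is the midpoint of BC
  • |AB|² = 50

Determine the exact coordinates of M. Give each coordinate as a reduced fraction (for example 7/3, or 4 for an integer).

1. M_x = 5/2  [2·M = A+B = (3, 18)+(2, 11)]
2. M_y = 29/2  [2·M = A+B = (3, 18)+(2, 11)]
   so M = (5/2, 29/2)

M = (5/2, 29/2)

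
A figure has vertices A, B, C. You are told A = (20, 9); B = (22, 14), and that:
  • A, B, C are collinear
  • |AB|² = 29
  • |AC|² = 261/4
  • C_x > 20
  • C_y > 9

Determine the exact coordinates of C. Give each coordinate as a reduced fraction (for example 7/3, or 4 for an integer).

C = (23, 33/2)

1. C_x = 23  [[A, B, C are collinear ⇒ -5x+2y+82=0] ∩ [|C−(20, 9)|²=261/4]]
2. C_y = 33/2  [[A, B, C are collinear ⇒ -5x+2y+82=0] ∩ [|C−(20, 9)|²=261/4]]
   so C = (23, 33/2)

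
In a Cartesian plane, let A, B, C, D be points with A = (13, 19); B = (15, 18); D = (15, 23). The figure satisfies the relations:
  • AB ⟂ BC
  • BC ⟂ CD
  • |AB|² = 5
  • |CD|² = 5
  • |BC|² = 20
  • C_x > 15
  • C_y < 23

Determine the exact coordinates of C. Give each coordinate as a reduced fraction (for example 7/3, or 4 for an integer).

1. C_x = 17  [[AB ⟂ BC ⇒ 2x-1y-12=0] ∩ [|C−(15, 23)|²=5]]
2. C_y = 22  [[AB ⟂ BC ⇒ 2x-1y-12=0] ∩ [|C−(15, 23)|²=5]]
   so C = (17, 22)

C = (17, 22)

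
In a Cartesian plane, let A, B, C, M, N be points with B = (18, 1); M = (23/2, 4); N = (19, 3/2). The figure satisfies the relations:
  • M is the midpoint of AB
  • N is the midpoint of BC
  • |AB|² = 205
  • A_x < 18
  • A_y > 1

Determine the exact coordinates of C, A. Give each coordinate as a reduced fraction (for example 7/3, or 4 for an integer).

1. A_x = 5  [A = 2·M−B = 2·(23/2, 4)−(18, 1)]
2. A_y = 7  [A = 2·M−B = 2·(23/2, 4)−(18, 1)]
   so A = (5, 7)
3. C_x = 20  [C = 2·N−B = 2·(19, 3/2)−(18, 1)]
4. C_y = 2  [C = 2·N−B = 2·(19, 3/2)−(18, 1)]
   so C = (20, 2)

C = (20, 2)
A = (5, 7)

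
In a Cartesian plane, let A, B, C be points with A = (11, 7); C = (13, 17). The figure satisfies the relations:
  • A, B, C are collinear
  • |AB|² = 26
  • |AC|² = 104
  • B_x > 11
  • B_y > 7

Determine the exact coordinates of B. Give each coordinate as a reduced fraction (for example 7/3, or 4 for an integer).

B = (12, 12)

1. B_x = 12  [[A, B, C are collinear ⇒ 10x-2y-96=0] ∩ [|B−(11, 7)|²=26]]
2. B_y = 12  [[A, B, C are collinear ⇒ 10x-2y-96=0] ∩ [|B−(11, 7)|²=26]]
   so B = (12, 12)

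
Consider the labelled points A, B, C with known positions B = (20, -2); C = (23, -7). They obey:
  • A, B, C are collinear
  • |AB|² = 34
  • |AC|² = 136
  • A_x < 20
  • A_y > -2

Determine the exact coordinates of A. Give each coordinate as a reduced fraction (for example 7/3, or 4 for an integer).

A = (17, 3)

1. A_x = 17  [[A, B, C are collinear ⇒ 5x+3y-94=0] ∩ [|A−(20, -2)|²=34]]
2. A_y = 3  [[A, B, C are collinear ⇒ 5x+3y-94=0] ∩ [|A−(20, -2)|²=34]]
   so A = (17, 3)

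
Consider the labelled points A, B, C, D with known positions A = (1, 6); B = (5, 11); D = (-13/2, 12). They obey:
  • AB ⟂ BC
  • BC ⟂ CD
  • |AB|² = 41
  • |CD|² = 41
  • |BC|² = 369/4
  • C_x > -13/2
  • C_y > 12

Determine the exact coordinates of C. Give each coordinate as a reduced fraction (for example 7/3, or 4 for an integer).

C = (-5/2, 17)

1. C_x = -5/2  [[AB ⟂ BC ⇒ 4x+5y-75=0] ∩ [|C−(-13/2, 12)|²=41]]
2. C_y = 17  [[AB ⟂ BC ⇒ 4x+5y-75=0] ∩ [|C−(-13/2, 12)|²=41]]
   so C = (-5/2, 17)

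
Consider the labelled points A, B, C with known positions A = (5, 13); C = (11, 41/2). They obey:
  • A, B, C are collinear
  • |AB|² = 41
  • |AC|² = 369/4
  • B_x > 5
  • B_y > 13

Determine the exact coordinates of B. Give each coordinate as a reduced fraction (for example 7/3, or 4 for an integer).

1. B_x = 9  [[A, B, C are collinear ⇒ 15/2x-6y+81/2=0] ∩ [|B−(5, 13)|²=41]]
2. B_y = 18  [[A, B, C are collinear ⇒ 15/2x-6y+81/2=0] ∩ [|B−(5, 13)|²=41]]
   so B = (9, 18)

B = (9, 18)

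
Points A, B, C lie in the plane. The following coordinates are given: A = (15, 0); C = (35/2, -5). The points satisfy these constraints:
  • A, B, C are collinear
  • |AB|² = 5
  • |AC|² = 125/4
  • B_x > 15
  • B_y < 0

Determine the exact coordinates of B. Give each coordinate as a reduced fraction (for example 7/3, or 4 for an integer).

B = (16, -2)

1. B_x = 16  [[A, B, C are collinear ⇒ -5x-5/2y+75=0] ∩ [|B−(15, 0)|²=5]]
2. B_y = -2  [[A, B, C are collinear ⇒ -5x-5/2y+75=0] ∩ [|B−(15, 0)|²=5]]
   so B = (16, -2)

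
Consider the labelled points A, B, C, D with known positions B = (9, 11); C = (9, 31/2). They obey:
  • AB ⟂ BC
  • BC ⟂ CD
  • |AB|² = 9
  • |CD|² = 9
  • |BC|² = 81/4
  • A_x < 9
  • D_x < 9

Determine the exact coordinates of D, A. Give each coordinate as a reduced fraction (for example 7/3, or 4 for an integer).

D = (6, 31/2)
A = (6, 11)

1. D_x = 6  [[BC ⟂ CD ⇒ 9/2y-279/4=0] ∩ [|D−(9, 31/2)|²=9]]
2. D_y = 31/2  [[BC ⟂ CD ⇒ 9/2y-279/4=0] ∩ [|D−(9, 31/2)|²=9]]
   so D = (6, 31/2)
3. A_x = 6  [[AB ⟂ BC ⇒ -9/2y+99/2=0] ∩ [|A−(9, 11)|²=9]]
4. A_y = 11  [[AB ⟂ BC ⇒ -9/2y+99/2=0] ∩ [|A−(9, 11)|²=9]]
   so A = (6, 11)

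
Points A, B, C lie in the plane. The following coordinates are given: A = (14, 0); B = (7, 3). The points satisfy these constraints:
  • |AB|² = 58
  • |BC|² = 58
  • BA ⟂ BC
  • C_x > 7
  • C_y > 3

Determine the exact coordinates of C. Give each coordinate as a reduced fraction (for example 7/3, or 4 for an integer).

C = (10, 10)

1. C_x = 10  [[BA ⟂ BC ⇒ 7x-3y-40=0] ∩ [|C−(7, 3)|²=58]]
2. C_y = 10  [[BA ⟂ BC ⇒ 7x-3y-40=0] ∩ [|C−(7, 3)|²=58]]
   so C = (10, 10)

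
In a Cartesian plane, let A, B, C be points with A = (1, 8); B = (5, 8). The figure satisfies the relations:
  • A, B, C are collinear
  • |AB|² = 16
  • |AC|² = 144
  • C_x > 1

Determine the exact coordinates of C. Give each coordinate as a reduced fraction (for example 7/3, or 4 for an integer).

1. C_x = 13  [[A, B, C are collinear ⇒ 4y-32=0] ∩ [|C−(1, 8)|²=144]]
2. C_y = 8  [[A, B, C are collinear ⇒ 4y-32=0] ∩ [|C−(1, 8)|²=144]]
   so C = (13, 8)

C = (13, 8)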